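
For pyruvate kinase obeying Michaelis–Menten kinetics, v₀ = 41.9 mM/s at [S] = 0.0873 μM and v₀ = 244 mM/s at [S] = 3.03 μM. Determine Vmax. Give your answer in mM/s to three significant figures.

From v = Vmax[S]/(Km+[S]), each point gives Vmax = v(Km+[S])/[S].
Equating: 41.9(Km+0.0873)/0.0873 = 244(Km+3.03)/3.03.
480.0·Km + 41.9 = 80.53·Km + 244, so (480.0 − 80.53)·Km = 244 − 41.9.
Km = 202.1/399.4 = 0.506 μM; then Vmax = 41.9(0.506+0.0873)/0.0873 = 285 mM/s.

285 mM/s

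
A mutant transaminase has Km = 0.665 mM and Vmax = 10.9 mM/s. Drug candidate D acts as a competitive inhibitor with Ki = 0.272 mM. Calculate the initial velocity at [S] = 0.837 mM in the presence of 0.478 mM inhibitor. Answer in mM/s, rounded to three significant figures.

3.42 mM/s

α = 1 + [I]/Ki = 1 + 0.478/0.272 = 2.757.
For a competitive inhibitor, Vmax is unchanged and the apparent Km becomes α·Km: Km,app = 1.83 mM, Vmax,app = 10.9 mM/s.
v = Vmax,app·[S]/(Km,app + [S]) = 10.9 × 0.837/(1.83 + 0.837) = 3.42 mM/s.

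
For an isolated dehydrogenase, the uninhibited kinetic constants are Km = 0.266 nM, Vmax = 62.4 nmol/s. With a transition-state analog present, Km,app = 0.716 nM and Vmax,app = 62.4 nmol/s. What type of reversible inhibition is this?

Km increases (0.266 → 0.716 nM) while Vmax is unchanged — the hallmark of competitive inhibition.

competitive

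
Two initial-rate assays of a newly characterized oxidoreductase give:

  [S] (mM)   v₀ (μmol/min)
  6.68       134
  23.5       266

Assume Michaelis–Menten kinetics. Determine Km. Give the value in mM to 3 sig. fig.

In reciprocal form, 1/v = (Km/Vmax)·(1/[S]) + 1/Vmax. The two points give (1/[S], 1/v) = (0.1497, 0.007463) and (0.04255, 0.003759).
Slope = (0.007463 − 0.003759)/(0.1497 − 0.04255) = 0.03456; intercept = 0.007463 − 0.03456×0.1497 = 0.002289.
Vmax = 1/intercept = 437 μmol/min; Km = slope × Vmax = 0.03456 × 437 = 15.1 mM.

15.1 mM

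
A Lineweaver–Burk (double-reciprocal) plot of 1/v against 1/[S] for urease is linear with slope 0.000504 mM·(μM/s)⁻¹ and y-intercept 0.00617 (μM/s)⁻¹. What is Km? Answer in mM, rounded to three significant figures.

y-intercept = 1/Vmax ⇒ Vmax = 162 μM/s; slope = Km/Vmax ⇒ Km = slope × Vmax.
Km = 0.000504 × 162 = 0.0817 mM.

0.0817 mM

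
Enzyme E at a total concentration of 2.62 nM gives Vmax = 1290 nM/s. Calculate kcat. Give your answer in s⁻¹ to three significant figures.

492 s⁻¹

kcat = Vmax/[E]total = 1290 nM/s / 2.62 nM = 492 s⁻¹.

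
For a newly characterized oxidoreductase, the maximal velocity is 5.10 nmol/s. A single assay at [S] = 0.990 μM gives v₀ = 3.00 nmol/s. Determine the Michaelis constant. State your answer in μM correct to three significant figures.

v/Vmax = 3.00/5.10 = 0.5882 = [S]/(Km+[S]).
So Km + [S] = [S]/0.5882 = 1.683 μM, giving Km = 1.683 − 0.990 = 0.693 μM.

0.693 μM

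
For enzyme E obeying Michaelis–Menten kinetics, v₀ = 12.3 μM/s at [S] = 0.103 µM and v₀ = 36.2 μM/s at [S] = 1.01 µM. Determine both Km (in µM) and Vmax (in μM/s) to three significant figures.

From v = Vmax[S]/(Km+[S]), each point gives Vmax = v(Km+[S])/[S].
Equating: 12.3(Km+0.103)/0.103 = 36.2(Km+1.01)/1.01.
119.4·Km + 12.3 = 35.84·Km + 36.2, so (119.4 − 35.84)·Km = 36.2 − 12.3.
Km = 23.90/83.58 = 0.286 µM; then Vmax = 12.3(0.286+0.103)/0.103 = 46.4 μM/s.

Km = 0.286 µM; Vmax = 46.4 μM/s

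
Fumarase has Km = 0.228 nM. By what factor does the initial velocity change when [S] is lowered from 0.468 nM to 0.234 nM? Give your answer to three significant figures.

Since Vmax cancels, v₂/v₁ = [S]₂(Km+[S]₁) / [S]₁(Km+[S]₂).
= 0.234×(0.228+0.468) / (0.468×(0.228+0.234)) = 0.1629/0.2162 = 0.753.

0.753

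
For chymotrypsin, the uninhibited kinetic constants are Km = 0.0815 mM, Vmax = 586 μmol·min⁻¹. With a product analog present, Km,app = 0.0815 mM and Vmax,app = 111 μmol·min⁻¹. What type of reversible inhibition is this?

Vmax decreases (586 → 111 μmol·min⁻¹) while Km is unchanged — pure noncompetitive inhibition.

noncompetitive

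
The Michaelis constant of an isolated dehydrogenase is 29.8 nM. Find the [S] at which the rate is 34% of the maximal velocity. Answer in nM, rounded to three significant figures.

v/Vmax = [S]/(Km+[S]) = 0.34, so [S] = Km·0.34/(1 − 0.34) = 29.8 × 0.5152.
[S] = 15.4 nM.

15.4 nM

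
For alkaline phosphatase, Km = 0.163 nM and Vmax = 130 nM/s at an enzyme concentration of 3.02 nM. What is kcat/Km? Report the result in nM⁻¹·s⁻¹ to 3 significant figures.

kcat = Vmax/[E]total = 130/3.02 = 43.0 s⁻¹.
kcat/Km = 43.0/0.163 = 264 nM⁻¹·s⁻¹.

264 nM⁻¹·s⁻¹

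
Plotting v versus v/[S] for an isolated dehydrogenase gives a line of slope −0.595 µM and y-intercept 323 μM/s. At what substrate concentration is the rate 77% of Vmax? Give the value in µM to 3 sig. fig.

The Eadie–Hofstee slope gives Km = 0.595 µM (slope = −Km).
v/Vmax = [S]/(Km+[S]) = 0.77 ⇒ [S] = Km·0.77/(1−0.77) = 0.595 × 3.348 = 1.99 µM.

1.99 µM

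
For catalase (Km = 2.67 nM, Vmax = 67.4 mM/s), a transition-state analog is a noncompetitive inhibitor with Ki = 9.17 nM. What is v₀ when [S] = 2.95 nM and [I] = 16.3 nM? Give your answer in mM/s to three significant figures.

12.7 mM/s

α = 1 + [I]/Ki = 1 + 16.3/9.17 = 2.778.
For a noncompetitive inhibitor, Vmax is reduced to Vmax/α while Km is unchanged: Km,app = 2.67 nM, Vmax,app = 24.3 mM/s.
v = Vmax,app·[S]/(Km,app + [S]) = 24.3 × 2.95/(2.67 + 2.95) = 12.7 mM/s.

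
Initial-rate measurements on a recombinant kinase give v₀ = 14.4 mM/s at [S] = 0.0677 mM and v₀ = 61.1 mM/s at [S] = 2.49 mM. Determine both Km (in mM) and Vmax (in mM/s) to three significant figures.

From v = Vmax[S]/(Km+[S]), each point gives Vmax = v(Km+[S])/[S].
Equating: 14.4(Km+0.0677)/0.0677 = 61.1(Km+2.49)/2.49.
212.7·Km + 14.4 = 24.54·Km + 61.1, so (212.7 − 24.54)·Km = 61.1 − 14.4.
Km = 46.70/188.2 = 0.248 mM; then Vmax = 14.4(0.248+0.0677)/0.0677 = 67.2 mM/s.

Km = 0.248 mM; Vmax = 67.2 mM/s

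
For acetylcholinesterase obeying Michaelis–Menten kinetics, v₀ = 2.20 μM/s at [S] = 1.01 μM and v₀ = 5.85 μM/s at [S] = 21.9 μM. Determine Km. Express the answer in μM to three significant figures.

1.91 μM

From v = Vmax[S]/(Km+[S]), each point gives Vmax = v(Km+[S])/[S].
Equating: 2.20(Km+1.01)/1.01 = 5.85(Km+21.9)/21.9.
2.178·Km + 2.20 = 0.2671·Km + 5.85, so (2.178 − 0.2671)·Km = 5.85 − 2.20.
Km = 3.650/1.911 = 1.91 μM; then Vmax = 2.20(1.91+1.01)/1.01 = 6.36 μM/s.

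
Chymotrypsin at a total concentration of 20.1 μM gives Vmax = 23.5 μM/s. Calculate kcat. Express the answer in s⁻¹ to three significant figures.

1.17 s⁻¹

kcat = Vmax/[E]total = 23.5 μM/s / 20.1 μM = 1.17 s⁻¹.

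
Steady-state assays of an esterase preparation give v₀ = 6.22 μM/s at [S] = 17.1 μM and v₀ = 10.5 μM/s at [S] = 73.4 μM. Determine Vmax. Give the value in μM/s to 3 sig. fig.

In reciprocal form, 1/v = (Km/Vmax)·(1/[S]) + 1/Vmax. The two points give (1/[S], 1/v) = (0.05848, 0.1608) and (0.01362, 0.09524).
Slope = (0.1608 − 0.09524)/(0.05848 − 0.01362) = 1.461; intercept = 0.1608 − 1.461×0.05848 = 0.07533.
Vmax = 1/intercept = 13.3 μM/s; Km = slope × Vmax = 1.461 × 13.3 = 19.4 μM.

13.3 μM/s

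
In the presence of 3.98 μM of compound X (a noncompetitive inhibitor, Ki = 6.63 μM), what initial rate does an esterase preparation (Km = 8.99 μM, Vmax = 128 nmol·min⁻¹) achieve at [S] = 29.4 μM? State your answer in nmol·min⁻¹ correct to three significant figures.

61.3 nmol·min⁻¹

α = 1 + [I]/Ki = 1 + 3.98/6.63 = 1.600.
For a noncompetitive inhibitor, Vmax is reduced to Vmax/α while Km is unchanged: Km,app = 8.99 μM, Vmax,app = 80.0 nmol·min⁻¹.
v = Vmax,app·[S]/(Km,app + [S]) = 80.0 × 29.4/(8.99 + 29.4) = 61.3 nmol·min⁻¹.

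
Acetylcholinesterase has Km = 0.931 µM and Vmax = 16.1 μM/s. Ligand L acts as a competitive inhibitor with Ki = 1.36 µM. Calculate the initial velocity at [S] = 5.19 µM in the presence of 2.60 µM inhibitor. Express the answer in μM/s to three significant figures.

α = 1 + [I]/Ki = 1 + 2.60/1.36 = 2.912.
For a competitive inhibitor, Vmax is unchanged and the apparent Km becomes α·Km: Km,app = 2.71 µM, Vmax,app = 16.1 μM/s.
v = Vmax,app·[S]/(Km,app + [S]) = 16.1 × 5.19/(2.71 + 5.19) = 10.6 μM/s.

10.6 μM/s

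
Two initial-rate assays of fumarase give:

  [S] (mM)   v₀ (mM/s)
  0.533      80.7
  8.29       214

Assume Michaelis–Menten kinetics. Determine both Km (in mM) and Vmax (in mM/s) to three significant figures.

In reciprocal form, 1/v = (Km/Vmax)·(1/[S]) + 1/Vmax. The two points give (1/[S], 1/v) = (1.876, 0.01239) and (0.1206, 0.004673).
Slope = (0.01239 − 0.004673)/(1.876 − 0.1206) = 0.004397; intercept = 0.01239 − 0.004397×1.876 = 0.004143.
Vmax = 1/intercept = 241 mM/s; Km = slope × Vmax = 0.004397 × 241 = 1.06 mM.

Km = 1.06 mM; Vmax = 241 mM/s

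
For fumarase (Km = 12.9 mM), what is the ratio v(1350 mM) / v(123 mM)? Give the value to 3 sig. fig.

1.09

Since Vmax cancels, v₂/v₁ = [S]₂(Km+[S]₁) / [S]₁(Km+[S]₂).
= 1350×(12.9+123) / (123×(12.9+1350)) = 183500/167600 = 1.09.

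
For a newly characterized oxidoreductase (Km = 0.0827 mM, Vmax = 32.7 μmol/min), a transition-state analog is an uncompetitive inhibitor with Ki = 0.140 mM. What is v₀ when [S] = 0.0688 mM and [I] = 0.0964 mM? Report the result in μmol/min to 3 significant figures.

With α = 1 + [I]/Ki = 1 + 0.0964/0.140 = 1.689, the uncompetitive rate law is v = (Vmax/α)·[S] / (Km/α + [S]).
v = (32.7/1.689)×0.0688 / (0.0827/1.689 + 0.0688) = 1.332/0.1178 = 11.3 μmol/min.

11.3 μmol/min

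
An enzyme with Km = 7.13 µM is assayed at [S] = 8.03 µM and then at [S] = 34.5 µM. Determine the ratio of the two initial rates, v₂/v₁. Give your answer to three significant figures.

The fractional saturations are [S]/(Km+[S]) = 8.03/15.16 = 0.5297 and 34.5/41.63 = 0.8287.
v₂/v₁ is just their ratio: 0.8287/0.5297 = 1.56.

1.56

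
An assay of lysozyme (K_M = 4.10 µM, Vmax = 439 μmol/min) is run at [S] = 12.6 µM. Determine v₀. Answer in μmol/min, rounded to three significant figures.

331 μmol/min

v = Vmax·[S]/(Km + [S]) = 439 × 12.6 / (4.10 + 12.6)
  = 5531 / 16.70 = 331 μmol/min.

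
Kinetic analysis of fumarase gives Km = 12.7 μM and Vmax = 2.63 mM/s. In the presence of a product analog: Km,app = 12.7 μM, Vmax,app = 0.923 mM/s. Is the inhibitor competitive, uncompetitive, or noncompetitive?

noncompetitive

Vmax decreases (2.63 → 0.923 mM/s) while Km is unchanged — pure noncompetitive inhibition.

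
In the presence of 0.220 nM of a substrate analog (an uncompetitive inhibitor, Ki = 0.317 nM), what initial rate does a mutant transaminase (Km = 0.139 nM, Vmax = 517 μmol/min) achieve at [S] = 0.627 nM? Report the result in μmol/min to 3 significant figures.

α = 1 + [I]/Ki = 1 + 0.220/0.317 = 1.694.
For an uncompetitive inhibitor, both parameters are divided by α, giving Vmax/α and Km/α: Km,app = 0.0821 nM, Vmax,app = 305 μmol/min.
v = Vmax,app·[S]/(Km,app + [S]) = 305 × 0.627/(0.0821 + 0.627) = 270 μmol/min.

270 μmol/min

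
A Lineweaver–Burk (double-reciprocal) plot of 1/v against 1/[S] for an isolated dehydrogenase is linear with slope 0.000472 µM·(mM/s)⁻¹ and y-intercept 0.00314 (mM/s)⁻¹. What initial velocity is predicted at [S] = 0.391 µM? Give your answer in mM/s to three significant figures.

230 mM/s

The y-intercept is 1/Vmax, so Vmax = 1/0.00314 = 318 mM/s.
The slope is Km/Vmax, so Km = 0.000472 × 318 = 0.150 µM.
Then v = 318 × 0.391/(0.150 + 0.391) = 230 mM/s.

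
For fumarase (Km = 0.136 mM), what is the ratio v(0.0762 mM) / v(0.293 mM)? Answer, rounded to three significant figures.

0.526

Since Vmax cancels, v₂/v₁ = [S]₂(Km+[S]₁) / [S]₁(Km+[S]₂).
= 0.0762×(0.136+0.293) / (0.293×(0.136+0.0762)) = 0.03269/0.06217 = 0.526.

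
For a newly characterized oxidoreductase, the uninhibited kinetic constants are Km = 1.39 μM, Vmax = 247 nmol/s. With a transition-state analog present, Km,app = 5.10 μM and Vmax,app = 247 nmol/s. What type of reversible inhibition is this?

Km increases (1.39 → 5.10 μM) while Vmax is unchanged — the hallmark of competitive inhibition.

competitive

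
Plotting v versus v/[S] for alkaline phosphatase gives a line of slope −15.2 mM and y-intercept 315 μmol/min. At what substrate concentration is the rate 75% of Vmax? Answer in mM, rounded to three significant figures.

The Eadie–Hofstee slope gives Km = 15.2 mM (slope = −Km).
v/Vmax = [S]/(Km+[S]) = 0.75 ⇒ [S] = Km·0.75/(1−0.75) = 15.2 × 3.000 = 45.6 mM.

45.6 mM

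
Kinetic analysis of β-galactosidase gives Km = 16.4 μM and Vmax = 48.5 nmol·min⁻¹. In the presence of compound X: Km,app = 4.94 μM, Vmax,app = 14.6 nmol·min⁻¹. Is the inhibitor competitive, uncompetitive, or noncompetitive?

uncompetitive

Both Km and Vmax decrease by the same factor (~3.32-fold) — characteristic of uncompetitive inhibition.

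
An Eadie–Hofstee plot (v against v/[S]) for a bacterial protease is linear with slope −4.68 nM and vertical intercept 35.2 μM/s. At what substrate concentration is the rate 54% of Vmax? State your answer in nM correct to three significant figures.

The Eadie–Hofstee slope gives Km = 4.68 nM (slope = −Km).
v/Vmax = [S]/(Km+[S]) = 0.54 ⇒ [S] = Km·0.54/(1−0.54) = 4.68 × 1.174 = 5.49 nM.

5.49 nM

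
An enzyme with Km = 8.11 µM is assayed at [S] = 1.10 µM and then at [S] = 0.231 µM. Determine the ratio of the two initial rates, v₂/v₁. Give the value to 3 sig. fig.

0.232

The fractional saturations are [S]/(Km+[S]) = 1.10/9.210 = 0.1194 and 0.231/8.341 = 0.02769.
v₂/v₁ is just their ratio: 0.02769/0.1194 = 0.232.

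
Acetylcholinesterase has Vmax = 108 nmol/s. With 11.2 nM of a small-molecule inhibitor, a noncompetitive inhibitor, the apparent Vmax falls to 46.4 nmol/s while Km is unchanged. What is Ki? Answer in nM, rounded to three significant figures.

Noncompetitive: Vmax,app = Vmax/α with α = 1 + [I]/Ki.
α = Vmax/Vmax,app = 108/46.4 = 2.328.
Ki = [I]/(α − 1) = 11.2/1.328 = 8.44 nM.

8.44 nM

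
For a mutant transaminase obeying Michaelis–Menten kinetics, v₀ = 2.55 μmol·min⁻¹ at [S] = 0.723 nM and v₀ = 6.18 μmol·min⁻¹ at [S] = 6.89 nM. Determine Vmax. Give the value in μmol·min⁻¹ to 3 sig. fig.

7.42 μmol·min⁻¹

From v = Vmax[S]/(Km+[S]), each point gives Vmax = v(Km+[S])/[S].
Equating: 2.55(Km+0.723)/0.723 = 6.18(Km+6.89)/6.89.
3.527·Km + 2.55 = 0.8970·Km + 6.18, so (3.527 − 0.8970)·Km = 6.18 − 2.55.
Km = 3.630/2.630 = 1.38 nM; then Vmax = 2.55(1.38+0.723)/0.723 = 7.42 μmol·min⁻¹.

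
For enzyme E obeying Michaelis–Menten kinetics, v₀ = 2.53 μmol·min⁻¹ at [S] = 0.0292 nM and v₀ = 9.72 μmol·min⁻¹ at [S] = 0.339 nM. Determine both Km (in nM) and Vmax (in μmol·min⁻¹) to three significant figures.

Km = 0.124 nM; Vmax = 13.3 μmol·min⁻¹

In reciprocal form, 1/v = (Km/Vmax)·(1/[S]) + 1/Vmax. The two points give (1/[S], 1/v) = (34.25, 0.3953) and (2.950, 0.1029).
Slope = (0.3953 − 0.1029)/(34.25 − 2.950) = 0.009342; intercept = 0.3953 − 0.009342×34.25 = 0.07532.
Vmax = 1/intercept = 13.3 μmol·min⁻¹; Km = slope × Vmax = 0.009342 × 13.3 = 0.124 nM.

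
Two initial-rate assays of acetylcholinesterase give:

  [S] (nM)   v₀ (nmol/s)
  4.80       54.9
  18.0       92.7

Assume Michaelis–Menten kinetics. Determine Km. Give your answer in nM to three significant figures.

6.01 nM

In reciprocal form, 1/v = (Km/Vmax)·(1/[S]) + 1/Vmax. The two points give (1/[S], 1/v) = (0.2083, 0.01821) and (0.05556, 0.01079).
Slope = (0.01821 − 0.01079)/(0.2083 − 0.05556) = 0.04862; intercept = 0.01821 − 0.04862×0.2083 = 0.008087.
Vmax = 1/intercept = 124 nmol/s; Km = slope × Vmax = 0.04862 × 124 = 6.01 nM.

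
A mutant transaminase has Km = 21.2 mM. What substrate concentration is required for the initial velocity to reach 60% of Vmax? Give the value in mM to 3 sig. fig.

31.8 mM

v/Vmax = [S]/(Km+[S]) = 0.6, so [S] = Km·0.6/(1 − 0.6) = 21.2 × 1.500.
[S] = 31.8 mM.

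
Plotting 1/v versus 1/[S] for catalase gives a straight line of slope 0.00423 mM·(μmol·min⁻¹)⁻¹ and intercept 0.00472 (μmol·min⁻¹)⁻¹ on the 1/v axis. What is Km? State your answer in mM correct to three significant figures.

0.896 mM

y-intercept = 1/Vmax ⇒ Vmax = 212 μmol·min⁻¹; slope = Km/Vmax ⇒ Km = slope × Vmax.
Km = 0.00423 × 212 = 0.896 mM.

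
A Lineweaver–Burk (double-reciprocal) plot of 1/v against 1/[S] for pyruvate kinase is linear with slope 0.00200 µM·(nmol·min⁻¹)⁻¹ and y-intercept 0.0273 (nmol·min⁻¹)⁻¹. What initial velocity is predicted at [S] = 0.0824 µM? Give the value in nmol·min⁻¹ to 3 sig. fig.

19.4 nmol·min⁻¹

The y-intercept is 1/Vmax, so Vmax = 1/0.0273 = 36.6 nmol·min⁻¹.
The slope is Km/Vmax, so Km = 0.00200 × 36.6 = 0.0733 µM.
Then v = 36.6 × 0.0824/(0.0733 + 0.0824) = 19.4 nmol·min⁻¹.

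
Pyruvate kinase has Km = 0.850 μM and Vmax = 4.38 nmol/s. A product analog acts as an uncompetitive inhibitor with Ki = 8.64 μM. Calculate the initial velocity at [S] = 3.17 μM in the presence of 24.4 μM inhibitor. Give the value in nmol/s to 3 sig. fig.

α = 1 + [I]/Ki = 1 + 24.4/8.64 = 3.824.
For an uncompetitive inhibitor, both parameters are divided by α, giving Vmax/α and Km/α: Km,app = 0.222 μM, Vmax,app = 1.15 nmol/s.
v = Vmax,app·[S]/(Km,app + [S]) = 1.15 × 3.17/(0.222 + 3.17) = 1.07 nmol/s.

1.07 nmol/s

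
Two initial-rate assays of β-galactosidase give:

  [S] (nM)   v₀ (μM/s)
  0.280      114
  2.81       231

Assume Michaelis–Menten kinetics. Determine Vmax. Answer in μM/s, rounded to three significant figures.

261 μM/s

In reciprocal form, 1/v = (Km/Vmax)·(1/[S]) + 1/Vmax. The two points give (1/[S], 1/v) = (3.571, 0.008772) and (0.3559, 0.004329).
Slope = (0.008772 − 0.004329)/(3.571 − 0.3559) = 0.001382; intercept = 0.008772 − 0.001382×3.571 = 0.003837.
Vmax = 1/intercept = 261 μM/s; Km = slope × Vmax = 0.001382 × 261 = 0.360 nM.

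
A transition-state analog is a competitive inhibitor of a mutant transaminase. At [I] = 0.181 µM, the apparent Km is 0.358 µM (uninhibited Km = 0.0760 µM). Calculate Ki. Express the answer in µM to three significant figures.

Competitive: Km,app = α·Km with α = 1 + [I]/Ki.
α = Km,app/Km = 0.358/0.0760 = 4.711.
Since α = 1 + [I]/Ki, [I]/Ki = 4.711 − 1 = 3.711 and Ki = 0.181/3.711 = 0.0488 µM.

0.0488 µM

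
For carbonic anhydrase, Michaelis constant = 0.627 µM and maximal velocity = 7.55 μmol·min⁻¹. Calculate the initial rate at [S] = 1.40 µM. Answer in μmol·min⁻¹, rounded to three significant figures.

[S]/(Km+[S]) = 1.40/2.027 = 0.6907, the fractional saturation.
v = 0.6907 × Vmax = 0.6907 × 7.55 = 5.21 μmol·min⁻¹.

5.21 μmol·min⁻¹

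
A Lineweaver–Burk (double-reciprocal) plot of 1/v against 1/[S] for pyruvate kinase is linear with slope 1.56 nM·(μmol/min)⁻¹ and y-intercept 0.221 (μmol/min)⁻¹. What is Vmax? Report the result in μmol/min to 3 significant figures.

4.52 μmol/min

The y-intercept of a Lineweaver–Burk plot equals 1/Vmax, so Vmax = 1/0.221 = 4.52 μmol/min.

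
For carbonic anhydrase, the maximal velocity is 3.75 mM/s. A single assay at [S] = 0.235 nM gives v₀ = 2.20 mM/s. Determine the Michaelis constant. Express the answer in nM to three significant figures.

v/Vmax = 2.20/3.75 = 0.5867 = [S]/(Km+[S]).
So Km + [S] = [S]/0.5867 = 0.4006 nM, giving Km = 0.4006 − 0.235 = 0.166 nM.

0.166 nM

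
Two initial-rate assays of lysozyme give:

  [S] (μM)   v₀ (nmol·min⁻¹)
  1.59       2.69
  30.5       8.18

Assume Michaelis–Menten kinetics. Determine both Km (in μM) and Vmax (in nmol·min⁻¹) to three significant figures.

In reciprocal form, 1/v = (Km/Vmax)·(1/[S]) + 1/Vmax. The two points give (1/[S], 1/v) = (0.6289, 0.3717) and (0.03279, 0.1222).
Slope = (0.3717 − 0.1222)/(0.6289 − 0.03279) = 0.4185; intercept = 0.3717 − 0.4185×0.6289 = 0.1085.
Vmax = 1/intercept = 9.21 nmol·min⁻¹; Km = slope × Vmax = 0.4185 × 9.21 = 3.86 μM.

Km = 3.86 μM; Vmax = 9.21 nmol·min⁻¹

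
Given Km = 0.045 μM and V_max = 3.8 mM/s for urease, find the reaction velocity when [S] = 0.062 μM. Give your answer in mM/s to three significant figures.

[S]/(Km+[S]) = 0.062/0.1070 = 0.5794, the fractional saturation.
v = 0.5794 × Vmax = 0.5794 × 3.8 = 2.20 mM/s.

2.20 mM/s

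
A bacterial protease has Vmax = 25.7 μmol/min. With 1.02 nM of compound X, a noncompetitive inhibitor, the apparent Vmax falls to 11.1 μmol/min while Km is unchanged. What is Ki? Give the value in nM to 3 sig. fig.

0.775 nM

Noncompetitive: Vmax,app = Vmax/α with α = 1 + [I]/Ki.
α = Vmax/Vmax,app = 25.7/11.1 = 2.315.
Since α = 1 + [I]/Ki, [I]/Ki = 2.315 − 1 = 1.315 and Ki = 1.02/1.315 = 0.775 nM.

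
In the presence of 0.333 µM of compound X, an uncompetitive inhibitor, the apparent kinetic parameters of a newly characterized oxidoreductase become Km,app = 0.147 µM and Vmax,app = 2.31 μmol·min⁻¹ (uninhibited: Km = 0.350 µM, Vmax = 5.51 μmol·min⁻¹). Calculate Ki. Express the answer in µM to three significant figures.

0.240 µM

Uncompetitive: Vmax,app = Vmax/α (and Km,app = Km/α) with α = 1 + [I]/Ki.
α = Vmax/Vmax,app = 5.51/2.31 = 2.385.
Since α = 1 + [I]/Ki, [I]/Ki = 2.385 − 1 = 1.385 and Ki = 0.333/1.385 = 0.240 µM.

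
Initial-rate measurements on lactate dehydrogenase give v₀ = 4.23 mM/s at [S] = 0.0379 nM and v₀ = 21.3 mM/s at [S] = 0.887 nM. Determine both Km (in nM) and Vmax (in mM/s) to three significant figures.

In reciprocal form, 1/v = (Km/Vmax)·(1/[S]) + 1/Vmax. The two points give (1/[S], 1/v) = (26.39, 0.2364) and (1.127, 0.04695).
Slope = (0.2364 − 0.04695)/(26.39 − 1.127) = 0.007501; intercept = 0.2364 − 0.007501×26.39 = 0.03849.
Vmax = 1/intercept = 26.0 mM/s; Km = slope × Vmax = 0.007501 × 26.0 = 0.195 nM.

Km = 0.195 nM; Vmax = 26.0 mM/s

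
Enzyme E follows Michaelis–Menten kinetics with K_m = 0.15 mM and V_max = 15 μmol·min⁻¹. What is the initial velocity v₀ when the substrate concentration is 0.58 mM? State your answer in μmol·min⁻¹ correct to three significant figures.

v = Vmax·[S]/(Km + [S]) = 15 × 0.58 / (0.15 + 0.58)
  = 8.700 / 0.7300 = 11.9 μmol·min⁻¹.

11.9 μmol·min⁻¹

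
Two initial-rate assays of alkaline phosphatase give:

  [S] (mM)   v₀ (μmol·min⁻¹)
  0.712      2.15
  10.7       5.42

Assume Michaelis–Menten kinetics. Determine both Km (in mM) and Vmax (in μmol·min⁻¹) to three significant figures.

Km = 1.30 mM; Vmax = 6.08 μmol·min⁻¹

From v = Vmax[S]/(Km+[S]), each point gives Vmax = v(Km+[S])/[S].
Equating: 2.15(Km+0.712)/0.712 = 5.42(Km+10.7)/10.7.
3.020·Km + 2.15 = 0.5065·Km + 5.42, so (3.020 − 0.5065)·Km = 5.42 − 2.15.
Km = 3.270/2.513 = 1.30 mM; then Vmax = 2.15(1.30+0.712)/0.712 = 6.08 μmol·min⁻¹.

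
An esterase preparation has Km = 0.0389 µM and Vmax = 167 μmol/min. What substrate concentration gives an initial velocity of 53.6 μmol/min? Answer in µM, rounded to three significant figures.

0.0184 µM

The required fractional saturation is v/Vmax = 53.6/167 = 0.3210.
Then [S]/(Km+[S]) = 0.3210 ⇒ [S] = 0.0389 × 0.3210/(1 − 0.3210) = 0.0184 µM.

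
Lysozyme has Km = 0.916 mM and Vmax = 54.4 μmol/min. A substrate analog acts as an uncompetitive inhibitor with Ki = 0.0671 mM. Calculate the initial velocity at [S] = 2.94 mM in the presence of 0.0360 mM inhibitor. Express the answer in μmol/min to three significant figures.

29.4 μmol/min

With α = 1 + [I]/Ki = 1 + 0.0360/0.0671 = 1.537, the uncompetitive rate law is v = (Vmax/α)·[S] / (Km/α + [S]).
v = (54.4/1.537)×2.94 / (0.916/1.537 + 2.94) = 104.1/3.536 = 29.4 μmol/min.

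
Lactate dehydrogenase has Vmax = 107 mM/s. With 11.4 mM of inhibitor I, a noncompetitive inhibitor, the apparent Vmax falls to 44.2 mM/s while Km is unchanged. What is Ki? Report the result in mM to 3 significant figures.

Noncompetitive: Vmax,app = Vmax/α with α = 1 + [I]/Ki.
α = Vmax/Vmax,app = 107/44.2 = 2.421.
Since α = 1 + [I]/Ki, [I]/Ki = 2.421 − 1 = 1.421 and Ki = 11.4/1.421 = 8.02 mM.

8.02 mM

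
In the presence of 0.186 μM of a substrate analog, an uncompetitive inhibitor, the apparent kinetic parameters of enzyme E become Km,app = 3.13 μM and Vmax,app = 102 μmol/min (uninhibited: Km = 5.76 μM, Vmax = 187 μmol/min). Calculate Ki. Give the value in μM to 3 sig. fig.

0.223 μM

Uncompetitive: Vmax,app = Vmax/α (and Km,app = Km/α) with α = 1 + [I]/Ki.
α = Vmax/Vmax,app = 187/102 = 1.833.
Ki = [I]/(α − 1) = 0.186/0.8333 = 0.223 μM.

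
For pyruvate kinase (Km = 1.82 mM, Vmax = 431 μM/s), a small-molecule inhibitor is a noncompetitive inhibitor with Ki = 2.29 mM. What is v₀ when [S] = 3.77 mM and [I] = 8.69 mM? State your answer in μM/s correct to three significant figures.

60.6 μM/s

With α = 1 + [I]/Ki = 1 + 8.69/2.29 = 4.795, the noncompetitive rate law is v = (Vmax/α)·[S] / (Km + [S]).
v = (431/4.795)×3.77 / (1.82 + 3.77) = 338.9/5.590 = 60.6 μM/s.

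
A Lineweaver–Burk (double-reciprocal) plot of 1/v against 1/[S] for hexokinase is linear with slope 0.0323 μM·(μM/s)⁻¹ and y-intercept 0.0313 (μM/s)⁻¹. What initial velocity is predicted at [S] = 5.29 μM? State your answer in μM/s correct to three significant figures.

26.7 μM/s

The y-intercept is 1/Vmax, so Vmax = 1/0.0313 = 31.9 μM/s.
The slope is Km/Vmax, so Km = 0.0323 × 31.9 = 1.03 μM.
Then v = 31.9 × 5.29/(1.03 + 5.29) = 26.7 μM/s.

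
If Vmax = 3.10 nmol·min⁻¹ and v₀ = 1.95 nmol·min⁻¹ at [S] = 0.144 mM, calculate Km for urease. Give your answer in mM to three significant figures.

0.0849 mM

v/Vmax = 1.95/3.10 = 0.6290 = [S]/(Km+[S]).
So Km + [S] = [S]/0.6290 = 0.2289 mM, giving Km = 0.2289 − 0.144 = 0.0849 mM.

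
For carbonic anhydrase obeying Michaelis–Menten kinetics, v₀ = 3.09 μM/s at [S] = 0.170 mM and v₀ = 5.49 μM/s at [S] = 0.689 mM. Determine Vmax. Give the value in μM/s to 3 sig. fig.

In reciprocal form, 1/v = (Km/Vmax)·(1/[S]) + 1/Vmax. The two points give (1/[S], 1/v) = (5.882, 0.3236) and (1.451, 0.1821).
Slope = (0.3236 − 0.1821)/(5.882 − 1.451) = 0.03193; intercept = 0.3236 − 0.03193×5.882 = 0.1358.
Vmax = 1/intercept = 7.36 μM/s; Km = slope × Vmax = 0.03193 × 7.36 = 0.235 mM.

7.36 μM/s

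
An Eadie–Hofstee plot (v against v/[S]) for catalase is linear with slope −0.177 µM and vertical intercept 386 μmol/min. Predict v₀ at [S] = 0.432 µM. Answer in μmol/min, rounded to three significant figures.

274 μmol/min

In the Eadie–Hofstee form v = Vmax − Km·(v/[S]), the slope is −Km and the intercept is Vmax, so Km = 0.177 µM and Vmax = 386 μmol/min.
v = 386 × 0.432/(0.177 + 0.432) = 274 μmol/min.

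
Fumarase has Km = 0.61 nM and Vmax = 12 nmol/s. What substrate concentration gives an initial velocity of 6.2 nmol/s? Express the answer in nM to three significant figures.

The required fractional saturation is v/Vmax = 6.2/12 = 0.5167.
Then [S]/(Km+[S]) = 0.5167 ⇒ [S] = 0.61 × 0.5167/(1 − 0.5167) = 0.652 nM.

0.652 nM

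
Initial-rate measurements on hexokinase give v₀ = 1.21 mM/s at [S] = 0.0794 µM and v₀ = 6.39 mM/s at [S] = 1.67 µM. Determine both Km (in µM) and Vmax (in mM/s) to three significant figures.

Km = 0.454 µM; Vmax = 8.13 mM/s

From v = Vmax[S]/(Km+[S]), each point gives Vmax = v(Km+[S])/[S].
Equating: 1.21(Km+0.0794)/0.0794 = 6.39(Km+1.67)/1.67.
15.24·Km + 1.21 = 3.826·Km + 6.39, so (15.24 − 3.826)·Km = 6.39 − 1.21.
Km = 5.180/11.41 = 0.454 µM; then Vmax = 1.21(0.454+0.0794)/0.0794 = 8.13 mM/s.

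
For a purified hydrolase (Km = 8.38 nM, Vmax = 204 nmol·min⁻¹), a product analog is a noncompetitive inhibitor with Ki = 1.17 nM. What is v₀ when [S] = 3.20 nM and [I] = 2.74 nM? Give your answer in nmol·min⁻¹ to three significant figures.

With α = 1 + [I]/Ki = 1 + 2.74/1.17 = 3.342, the noncompetitive rate law is v = (Vmax/α)·[S] / (Km + [S]).
v = (204/3.342)×3.20 / (8.38 + 3.20) = 195.3/11.58 = 16.9 nmol·min⁻¹.

16.9 nmol·min⁻¹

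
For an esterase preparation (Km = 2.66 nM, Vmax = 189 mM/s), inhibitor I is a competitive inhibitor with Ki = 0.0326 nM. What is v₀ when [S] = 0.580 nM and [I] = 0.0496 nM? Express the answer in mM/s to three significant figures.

α = 1 + [I]/Ki = 1 + 0.0496/0.0326 = 2.521.
For a competitive inhibitor, Vmax is unchanged and the apparent Km becomes α·Km: Km,app = 6.71 nM, Vmax,app = 189 mM/s.
v = Vmax,app·[S]/(Km,app + [S]) = 189 × 0.580/(6.71 + 0.580) = 15.0 mM/s.

15.0 mM/s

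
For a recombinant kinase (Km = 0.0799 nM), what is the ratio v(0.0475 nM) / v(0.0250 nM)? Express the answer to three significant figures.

The fractional saturations are [S]/(Km+[S]) = 0.0250/0.1049 = 0.2383 and 0.0475/0.1274 = 0.3728.
v₂/v₁ is just their ratio: 0.3728/0.2383 = 1.56.

1.56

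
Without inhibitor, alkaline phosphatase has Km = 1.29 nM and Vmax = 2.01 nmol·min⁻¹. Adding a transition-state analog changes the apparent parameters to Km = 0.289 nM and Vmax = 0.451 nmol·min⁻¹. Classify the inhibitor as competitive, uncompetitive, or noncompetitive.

Both Km and Vmax decrease by the same factor (~4.46-fold) — characteristic of uncompetitive inhibition.

uncompetitive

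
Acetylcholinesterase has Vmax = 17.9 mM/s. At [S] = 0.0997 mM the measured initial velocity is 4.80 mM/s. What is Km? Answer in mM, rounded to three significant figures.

v/Vmax = 4.80/17.9 = 0.2682 = [S]/(Km+[S]).
So Km + [S] = [S]/0.2682 = 0.3718 mM, giving Km = 0.3718 − 0.0997 = 0.272 mM.

0.272 mM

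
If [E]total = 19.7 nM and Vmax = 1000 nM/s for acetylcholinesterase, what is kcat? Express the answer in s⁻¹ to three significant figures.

kcat = Vmax/[E]total = 1000 nM/s / 19.7 nM = 50.8 s⁻¹.

50.8 s⁻¹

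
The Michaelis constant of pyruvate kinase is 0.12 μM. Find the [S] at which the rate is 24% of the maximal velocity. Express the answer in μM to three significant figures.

0.0379 μM

v/Vmax = [S]/(Km+[S]) = 0.24, so [S] = Km·0.24/(1 − 0.24) = 0.12 × 0.3158.
[S] = 0.0379 μM.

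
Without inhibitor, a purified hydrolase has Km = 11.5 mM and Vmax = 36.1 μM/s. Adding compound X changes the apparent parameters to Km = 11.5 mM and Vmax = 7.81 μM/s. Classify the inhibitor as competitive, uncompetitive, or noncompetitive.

noncompetitive

Vmax decreases (36.1 → 7.81 μM/s) while Km is unchanged — pure noncompetitive inhibition.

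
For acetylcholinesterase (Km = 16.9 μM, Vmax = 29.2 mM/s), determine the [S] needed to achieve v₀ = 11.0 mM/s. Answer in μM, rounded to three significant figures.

10.2 μM

The required fractional saturation is v/Vmax = 11.0/29.2 = 0.3767.
Then [S]/(Km+[S]) = 0.3767 ⇒ [S] = 16.9 × 0.3767/(1 − 0.3767) = 10.2 μM.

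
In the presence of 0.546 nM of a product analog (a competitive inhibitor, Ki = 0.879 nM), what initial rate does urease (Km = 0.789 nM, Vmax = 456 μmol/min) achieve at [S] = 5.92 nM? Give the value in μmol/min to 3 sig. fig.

375 μmol/min

With α = 1 + [I]/Ki = 1 + 0.546/0.879 = 1.621, the competitive rate law is v = Vmax[S] / (αKm + [S]).
v = 456×5.92 / (1.621×0.789 + 5.92) = 2700/7.199 = 375 μmol/min.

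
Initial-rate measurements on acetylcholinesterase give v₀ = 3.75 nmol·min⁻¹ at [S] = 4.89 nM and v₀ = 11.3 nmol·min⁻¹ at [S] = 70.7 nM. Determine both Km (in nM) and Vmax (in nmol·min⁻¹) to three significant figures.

From v = Vmax[S]/(Km+[S]), each point gives Vmax = v(Km+[S])/[S].
Equating: 3.75(Km+4.89)/4.89 = 11.3(Km+70.7)/70.7.
0.7669·Km + 3.75 = 0.1598·Km + 11.3, so (0.7669 − 0.1598)·Km = 11.3 − 3.75.
Km = 7.550/0.6070 = 12.4 nM; then Vmax = 3.75(12.4+4.89)/4.89 = 13.3 nmol·min⁻¹.

Km = 12.4 nM; Vmax = 13.3 nmol·min⁻¹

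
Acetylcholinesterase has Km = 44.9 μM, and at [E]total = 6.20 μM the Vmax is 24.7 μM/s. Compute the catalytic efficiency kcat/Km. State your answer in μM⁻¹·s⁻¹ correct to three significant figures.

0.0887 μM⁻¹·s⁻¹

kcat = Vmax/[E]total = 24.7/6.20 = 3.98 s⁻¹.
kcat/Km = 3.98/44.9 = 0.0887 μM⁻¹·s⁻¹.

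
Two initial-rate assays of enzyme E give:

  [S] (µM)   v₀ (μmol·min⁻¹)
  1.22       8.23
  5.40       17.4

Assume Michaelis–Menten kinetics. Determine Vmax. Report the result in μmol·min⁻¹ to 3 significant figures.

In reciprocal form, 1/v = (Km/Vmax)·(1/[S]) + 1/Vmax. The two points give (1/[S], 1/v) = (0.8197, 0.1215) and (0.1852, 0.05747).
Slope = (0.1215 − 0.05747)/(0.8197 − 0.1852) = 0.1009; intercept = 0.1215 − 0.1009×0.8197 = 0.03878.
Vmax = 1/intercept = 25.8 μmol·min⁻¹; Km = slope × Vmax = 0.1009 × 25.8 = 2.60 µM.

25.8 μmol·min⁻¹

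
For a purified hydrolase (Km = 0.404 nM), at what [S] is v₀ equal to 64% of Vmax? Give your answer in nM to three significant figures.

v/Vmax = [S]/(Km+[S]) = 0.64, so [S] = Km·0.64/(1 − 0.64) = 0.404 × 1.778.
[S] = 0.718 nM.

0.718 nM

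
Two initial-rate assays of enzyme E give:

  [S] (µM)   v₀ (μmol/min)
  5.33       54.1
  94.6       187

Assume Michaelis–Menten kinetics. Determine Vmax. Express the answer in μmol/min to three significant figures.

From v = Vmax[S]/(Km+[S]), each point gives Vmax = v(Km+[S])/[S].
Equating: 54.1(Km+5.33)/5.33 = 187(Km+94.6)/94.6.
10.15·Km + 54.1 = 1.977·Km + 187, so (10.15 − 1.977)·Km = 187 − 54.1.
Km = 132.9/8.173 = 16.3 µM; then Vmax = 54.1(16.3+5.33)/5.33 = 219 μmol/min.

219 μmol/min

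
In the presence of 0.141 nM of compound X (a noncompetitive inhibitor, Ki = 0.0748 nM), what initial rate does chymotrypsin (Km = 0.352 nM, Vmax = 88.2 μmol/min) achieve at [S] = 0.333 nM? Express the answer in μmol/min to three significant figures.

14.9 μmol/min

α = 1 + [I]/Ki = 1 + 0.141/0.0748 = 2.885.
For a noncompetitive inhibitor, Vmax is reduced to Vmax/α while Km is unchanged: Km,app = 0.352 nM, Vmax,app = 30.6 μmol/min.
v = Vmax,app·[S]/(Km,app + [S]) = 30.6 × 0.333/(0.352 + 0.333) = 14.9 μmol/min.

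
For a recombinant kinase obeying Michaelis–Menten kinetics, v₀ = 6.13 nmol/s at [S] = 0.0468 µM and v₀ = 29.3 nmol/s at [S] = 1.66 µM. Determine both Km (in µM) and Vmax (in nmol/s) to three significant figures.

Km = 0.204 µM; Vmax = 32.9 nmol/s

In reciprocal form, 1/v = (Km/Vmax)·(1/[S]) + 1/Vmax. The two points give (1/[S], 1/v) = (21.37, 0.1631) and (0.6024, 0.03413).
Slope = (0.1631 − 0.03413)/(21.37 − 0.6024) = 0.006212; intercept = 0.1631 − 0.006212×21.37 = 0.03039.
Vmax = 1/intercept = 32.9 nmol/s; Km = slope × Vmax = 0.006212 × 32.9 = 0.204 µM.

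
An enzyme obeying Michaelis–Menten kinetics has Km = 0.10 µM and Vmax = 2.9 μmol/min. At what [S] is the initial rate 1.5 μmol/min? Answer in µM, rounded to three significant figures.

0.107 µM

The required fractional saturation is v/Vmax = 1.5/2.9 = 0.5172.
Then [S]/(Km+[S]) = 0.5172 ⇒ [S] = 0.10 × 0.5172/(1 − 0.5172) = 0.107 µM.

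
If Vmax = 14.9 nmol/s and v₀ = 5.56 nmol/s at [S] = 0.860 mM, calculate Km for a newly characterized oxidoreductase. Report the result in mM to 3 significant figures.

From v = Vmax[S]/(Km+[S]), Km = [S](Vmax − v)/v.
Km = 0.860 × (14.9 − 5.56) / 5.56 = 8.032/5.56 = 1.44 mM.

1.44 mM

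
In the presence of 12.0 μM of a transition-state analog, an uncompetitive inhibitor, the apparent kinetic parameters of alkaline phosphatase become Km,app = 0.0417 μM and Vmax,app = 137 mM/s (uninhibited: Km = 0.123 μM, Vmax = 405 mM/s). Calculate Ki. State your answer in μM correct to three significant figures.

6.13 μM

Uncompetitive: Vmax,app = Vmax/α (and Km,app = Km/α) with α = 1 + [I]/Ki.
α = Vmax/Vmax,app = 405/137 = 2.956.
Ki = [I]/(α − 1) = 12.0/1.956 = 6.13 μM.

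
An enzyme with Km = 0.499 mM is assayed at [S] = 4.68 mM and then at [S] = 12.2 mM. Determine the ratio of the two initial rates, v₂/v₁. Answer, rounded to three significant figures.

1.06

Since Vmax cancels, v₂/v₁ = [S]₂(Km+[S]₁) / [S]₁(Km+[S]₂).
= 12.2×(0.499+4.68) / (4.68×(0.499+12.2)) = 63.18/59.43 = 1.06.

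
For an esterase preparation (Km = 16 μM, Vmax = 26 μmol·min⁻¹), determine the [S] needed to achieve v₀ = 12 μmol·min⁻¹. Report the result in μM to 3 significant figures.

Rearranging v = Vmax[S]/(Km+[S]) gives [S] = Km·v/(Vmax − v).
[S] = 16 × 12 / (26 − 12) = 192.0/14.00 = 13.7 μM.

13.7 μM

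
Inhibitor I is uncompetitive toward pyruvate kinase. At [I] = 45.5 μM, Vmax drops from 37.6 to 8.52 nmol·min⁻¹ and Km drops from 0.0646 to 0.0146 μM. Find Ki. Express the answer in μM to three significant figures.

13.3 μM

Uncompetitive: Vmax,app = Vmax/α (and Km,app = Km/α) with α = 1 + [I]/Ki.
α = Vmax/Vmax,app = 37.6/8.52 = 4.413.
Since α = 1 + [I]/Ki, [I]/Ki = 4.413 − 1 = 3.413 and Ki = 45.5/3.413 = 13.3 μM.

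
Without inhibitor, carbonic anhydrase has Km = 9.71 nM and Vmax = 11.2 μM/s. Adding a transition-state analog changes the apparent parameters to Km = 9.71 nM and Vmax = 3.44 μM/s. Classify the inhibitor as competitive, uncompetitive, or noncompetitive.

noncompetitive

Vmax decreases (11.2 → 3.44 μM/s) while Km is unchanged — pure noncompetitive inhibition.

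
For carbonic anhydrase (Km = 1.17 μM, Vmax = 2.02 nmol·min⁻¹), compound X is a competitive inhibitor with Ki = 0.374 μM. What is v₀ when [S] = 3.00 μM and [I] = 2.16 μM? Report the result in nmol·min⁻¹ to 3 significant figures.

α = 1 + [I]/Ki = 1 + 2.16/0.374 = 6.775.
For a competitive inhibitor, Vmax is unchanged and the apparent Km becomes α·Km: Km,app = 7.93 μM, Vmax,app = 2.02 nmol·min⁻¹.
v = Vmax,app·[S]/(Km,app + [S]) = 2.02 × 3.00/(7.93 + 3.00) = 0.555 nmol·min⁻¹.

0.555 nmol·min⁻¹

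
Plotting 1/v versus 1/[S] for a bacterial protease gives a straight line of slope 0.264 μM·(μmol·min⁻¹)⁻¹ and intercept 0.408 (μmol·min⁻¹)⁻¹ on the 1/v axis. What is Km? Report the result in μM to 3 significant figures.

0.647 μM

y-intercept = 1/Vmax ⇒ Vmax = 2.45 μmol·min⁻¹; slope = Km/Vmax ⇒ Km = slope × Vmax.
Km = 0.264 × 2.45 = 0.647 μM.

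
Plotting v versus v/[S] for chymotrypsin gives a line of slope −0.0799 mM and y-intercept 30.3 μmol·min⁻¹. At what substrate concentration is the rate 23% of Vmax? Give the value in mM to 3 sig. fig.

0.0239 mM

The Eadie–Hofstee slope gives Km = 0.0799 mM (slope = −Km).
v/Vmax = [S]/(Km+[S]) = 0.23 ⇒ [S] = Km·0.23/(1−0.23) = 0.0799 × 0.2987 = 0.0239 mM.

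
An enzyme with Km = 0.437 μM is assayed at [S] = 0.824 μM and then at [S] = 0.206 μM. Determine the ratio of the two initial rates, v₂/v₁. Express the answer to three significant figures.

Since Vmax cancels, v₂/v₁ = [S]₂(Km+[S]₁) / [S]₁(Km+[S]₂).
= 0.206×(0.437+0.824) / (0.824×(0.437+0.206)) = 0.2598/0.5298 = 0.490.

0.490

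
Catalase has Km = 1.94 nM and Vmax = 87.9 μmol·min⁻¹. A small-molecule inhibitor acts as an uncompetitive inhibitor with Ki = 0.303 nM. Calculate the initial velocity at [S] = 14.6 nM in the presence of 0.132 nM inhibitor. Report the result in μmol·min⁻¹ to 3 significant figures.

56.0 μmol·min⁻¹

α = 1 + [I]/Ki = 1 + 0.132/0.303 = 1.436.
For an uncompetitive inhibitor, both parameters are divided by α, giving Vmax/α and Km/α: Km,app = 1.35 nM, Vmax,app = 61.2 μmol·min⁻¹.
v = Vmax,app·[S]/(Km,app + [S]) = 61.2 × 14.6/(1.35 + 14.6) = 56.0 μmol·min⁻¹.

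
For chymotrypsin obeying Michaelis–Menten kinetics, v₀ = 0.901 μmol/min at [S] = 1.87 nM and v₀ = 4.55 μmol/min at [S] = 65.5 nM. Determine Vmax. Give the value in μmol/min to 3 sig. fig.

5.16 μmol/min

In reciprocal form, 1/v = (Km/Vmax)·(1/[S]) + 1/Vmax. The two points give (1/[S], 1/v) = (0.5348, 1.110) and (0.01527, 0.2198).
Slope = (1.110 − 0.2198)/(0.5348 − 0.01527) = 1.713; intercept = 1.110 − 1.713×0.5348 = 0.1936.
Vmax = 1/intercept = 5.16 μmol/min; Km = slope × Vmax = 1.713 × 5.16 = 8.85 nM.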